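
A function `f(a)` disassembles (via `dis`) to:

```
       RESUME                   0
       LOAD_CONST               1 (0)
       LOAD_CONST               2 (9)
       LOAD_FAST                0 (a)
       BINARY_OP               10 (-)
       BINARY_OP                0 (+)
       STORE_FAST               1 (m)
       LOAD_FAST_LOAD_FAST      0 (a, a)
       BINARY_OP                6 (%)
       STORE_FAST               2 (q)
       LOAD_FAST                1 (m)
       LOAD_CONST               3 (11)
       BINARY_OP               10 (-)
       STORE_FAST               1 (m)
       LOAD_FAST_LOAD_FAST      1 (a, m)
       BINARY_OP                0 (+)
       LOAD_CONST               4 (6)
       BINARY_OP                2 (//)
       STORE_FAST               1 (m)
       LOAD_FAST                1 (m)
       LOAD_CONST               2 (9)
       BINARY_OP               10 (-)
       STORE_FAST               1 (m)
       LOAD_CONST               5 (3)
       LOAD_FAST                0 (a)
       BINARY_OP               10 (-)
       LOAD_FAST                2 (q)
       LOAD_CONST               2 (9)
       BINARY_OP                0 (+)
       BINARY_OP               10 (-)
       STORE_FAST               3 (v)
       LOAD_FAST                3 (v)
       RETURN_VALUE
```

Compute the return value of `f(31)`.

-37

LOAD_CONST → push 0. Stack: [0]
LOAD_CONST → push 9. Stack: [0, 9]
LOAD_FAST a → push 31. Stack: [0, 9, 31]
BINARY_OP - → 9 - 31 = -22. Stack: [0, -22]
BINARY_OP + → 0 + -22 = -22. Stack: [-22]
STORE_FAST m → m=-22. Stack: []
LOAD_FAST_LOAD_FAST a,a → push 31,31. Stack: [31, 31]
BINARY_OP % → 31 % 31 = 0. Stack: [0]
STORE_FAST q → q=0. Stack: []
LOAD_FAST m → push -22. Stack: [-22]
LOAD_CONST → push 11. Stack: [-22, 11]
BINARY_OP - → -22 - 11 = -33. Stack: [-33]
STORE_FAST m → m=-33. Stack: []
LOAD_FAST_LOAD_FAST a,m → push 31,-33. Stack: [31, -33]
BINARY_OP + → 31 + -33 = -2. Stack: [-2]
LOAD_CONST → push 6. Stack: [-2, 6]
BINARY_OP // → -2 // 6 = -1. Stack: [-1]
STORE_FAST m → m=-1. Stack: []
LOAD_FAST m → push -1. Stack: [-1]
LOAD_CONST → push 9. Stack: [-1, 9]
BINARY_OP - → -1 - 9 = -10. Stack: [-10]
STORE_FAST m → m=-10. Stack: []
LOAD_CONST → push 3. Stack: [3]
LOAD_FAST a → push 31. Stack: [3, 31]
BINARY_OP - → 3 - 31 = -28. Stack: [-28]
LOAD_FAST q → push 0. Stack: [-28, 0]
LOAD_CONST → push 9. Stack: [-28, 0, 9]
BINARY_OP + → 0 + 9 = 9. Stack: [-28, 9]
BINARY_OP - → -28 - 9 = -37. Stack: [-37]
STORE_FAST v → v=-37. Stack: []
LOAD_FAST v → push -37. Stack: [-37]
RETURN_VALUE → return -37.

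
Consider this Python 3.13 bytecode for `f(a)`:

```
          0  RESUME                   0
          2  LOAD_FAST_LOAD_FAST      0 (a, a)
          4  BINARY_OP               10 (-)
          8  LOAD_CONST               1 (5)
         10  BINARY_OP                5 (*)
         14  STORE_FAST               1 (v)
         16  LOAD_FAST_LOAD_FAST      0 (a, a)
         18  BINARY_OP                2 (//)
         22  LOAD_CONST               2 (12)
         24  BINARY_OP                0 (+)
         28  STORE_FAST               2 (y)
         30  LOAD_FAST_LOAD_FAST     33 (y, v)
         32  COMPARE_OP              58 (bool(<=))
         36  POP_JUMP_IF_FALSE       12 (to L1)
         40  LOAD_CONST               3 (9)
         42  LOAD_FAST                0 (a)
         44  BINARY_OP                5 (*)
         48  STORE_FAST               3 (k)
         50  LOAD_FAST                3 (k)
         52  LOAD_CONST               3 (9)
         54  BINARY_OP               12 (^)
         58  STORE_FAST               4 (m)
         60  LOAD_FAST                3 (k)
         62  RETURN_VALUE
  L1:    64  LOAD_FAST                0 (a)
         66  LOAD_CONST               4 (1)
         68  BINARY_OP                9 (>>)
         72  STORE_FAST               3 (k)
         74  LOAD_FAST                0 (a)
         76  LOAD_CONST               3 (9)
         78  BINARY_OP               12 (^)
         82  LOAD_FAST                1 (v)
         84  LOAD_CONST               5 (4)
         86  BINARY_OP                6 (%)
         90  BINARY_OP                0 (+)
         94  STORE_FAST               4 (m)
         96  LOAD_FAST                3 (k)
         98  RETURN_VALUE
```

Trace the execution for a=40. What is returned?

LOAD_FAST_LOAD_FAST a,a → push 40,40. Stack: [40, 40]
BINARY_OP - → 40 - 40 = 0. Stack: [0]
LOAD_CONST → push 5. Stack: [0, 5]
BINARY_OP * → 0 * 5 = 0. Stack: [0]
STORE_FAST v → v=0. Stack: []
LOAD_FAST_LOAD_FAST a,a → push 40,40. Stack: [40, 40]
BINARY_OP // → 40 // 40 = 1. Stack: [1]
LOAD_CONST → push 12. Stack: [1, 12]
BINARY_OP + → 1 + 12 = 13. Stack: [13]
STORE_FAST y → y=13. Stack: []
LOAD_FAST_LOAD_FAST y,v → push 13,0. Stack: [13, 0]
COMPARE_OP bool(<=) → 13 vs 0 = False. Stack: [False]
POP_JUMP_IF_FALSE → pop False; jump. Stack: []
LOAD_FAST a → push 40. Stack: [40]
LOAD_CONST → push 1. Stack: [40, 1]
BINARY_OP >> → 40 >> 1 = 20. Stack: [20]
STORE_FAST k → k=20. Stack: []
LOAD_FAST a → push 40. Stack: [40]
LOAD_CONST → push 9. Stack: [40, 9]
BINARY_OP ^ → 40 ^ 9 = 33. Stack: [33]
LOAD_FAST v → push 0. Stack: [33, 0]
LOAD_CONST → push 4. Stack: [33, 0, 4]
BINARY_OP % → 0 % 4 = 0. Stack: [33, 0]
BINARY_OP + → 33 + 0 = 33. Stack: [33]
STORE_FAST m → m=33. Stack: []
LOAD_FAST k → push 20. Stack: [20]
RETURN_VALUE → return 20.

20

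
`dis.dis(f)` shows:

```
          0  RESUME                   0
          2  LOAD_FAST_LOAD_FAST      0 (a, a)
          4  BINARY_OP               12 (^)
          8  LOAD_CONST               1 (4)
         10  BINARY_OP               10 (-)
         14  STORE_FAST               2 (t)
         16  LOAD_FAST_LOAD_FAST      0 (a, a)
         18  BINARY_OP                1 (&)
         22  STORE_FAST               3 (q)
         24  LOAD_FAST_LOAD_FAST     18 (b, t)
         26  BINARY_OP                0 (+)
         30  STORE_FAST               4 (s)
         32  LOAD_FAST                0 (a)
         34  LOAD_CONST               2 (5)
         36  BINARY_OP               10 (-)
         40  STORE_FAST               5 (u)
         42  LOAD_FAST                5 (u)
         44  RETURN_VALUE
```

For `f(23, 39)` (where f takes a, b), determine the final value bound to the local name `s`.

35

LOAD_FAST_LOAD_FAST a,a → push 23,23. Stack: [23, 23]
BINARY_OP ^ → 23 ^ 23 = 0. Stack: [0]
LOAD_CONST → push 4. Stack: [0, 4]
BINARY_OP - → 0 - 4 = -4. Stack: [-4]
STORE_FAST t → t=-4. Stack: []
LOAD_FAST_LOAD_FAST a,a → push 23,23. Stack: [23, 23]
BINARY_OP & → 23 & 23 = 23. Stack: [23]
STORE_FAST q → q=23. Stack: []
LOAD_FAST_LOAD_FAST b,t → push 39,-4. Stack: [39, -4]
BINARY_OP + → 39 + -4 = 35. Stack: [35]
STORE_FAST s → s=35. Stack: []
LOAD_FAST a → push 23. Stack: [23]
LOAD_CONST → push 5. Stack: [23, 5]
BINARY_OP - → 23 - 5 = 18. Stack: [18]
STORE_FAST u → u=18. Stack: []
LOAD_FAST u → push 18. Stack: [18]
RETURN_VALUE → return 18.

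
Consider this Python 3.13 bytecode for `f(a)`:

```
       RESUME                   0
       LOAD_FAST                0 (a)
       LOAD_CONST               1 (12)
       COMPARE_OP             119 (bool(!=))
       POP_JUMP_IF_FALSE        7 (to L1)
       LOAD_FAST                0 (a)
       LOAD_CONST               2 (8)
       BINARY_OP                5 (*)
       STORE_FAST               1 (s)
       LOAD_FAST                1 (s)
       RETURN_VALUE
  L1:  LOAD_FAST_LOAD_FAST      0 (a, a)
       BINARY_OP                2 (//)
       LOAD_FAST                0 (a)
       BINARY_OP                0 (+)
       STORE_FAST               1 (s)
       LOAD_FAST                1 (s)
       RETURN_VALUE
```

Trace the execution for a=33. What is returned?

264

LOAD_FAST a → push 33. Stack: [33]
LOAD_CONST → push 12. Stack: [33, 12]
COMPARE_OP bool(!=) → 33 vs 12 = True. Stack: [True]
POP_JUMP_IF_FALSE → pop True; no jump. Stack: []
LOAD_FAST a → push 33. Stack: [33]
LOAD_CONST → push 8. Stack: [33, 8]
BINARY_OP * → 33 * 8 = 264. Stack: [264]
STORE_FAST s → s=264. Stack: []
LOAD_FAST s → push 264. Stack: [264]
RETURN_VALUE → return 264.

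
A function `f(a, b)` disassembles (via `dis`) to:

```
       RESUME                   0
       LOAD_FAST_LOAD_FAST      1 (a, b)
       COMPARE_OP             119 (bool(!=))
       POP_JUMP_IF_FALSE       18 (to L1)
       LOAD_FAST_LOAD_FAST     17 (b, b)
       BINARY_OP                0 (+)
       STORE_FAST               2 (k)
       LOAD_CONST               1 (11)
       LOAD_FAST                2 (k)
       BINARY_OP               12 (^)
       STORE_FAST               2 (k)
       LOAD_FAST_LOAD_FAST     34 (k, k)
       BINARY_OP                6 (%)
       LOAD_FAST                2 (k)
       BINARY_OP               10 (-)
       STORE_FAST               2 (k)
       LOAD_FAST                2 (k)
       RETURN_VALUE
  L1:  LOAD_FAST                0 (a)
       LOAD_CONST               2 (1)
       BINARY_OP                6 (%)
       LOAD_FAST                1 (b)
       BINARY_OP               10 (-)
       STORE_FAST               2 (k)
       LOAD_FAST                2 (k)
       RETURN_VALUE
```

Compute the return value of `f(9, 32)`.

-75

LOAD_FAST_LOAD_FAST a,b → push 9,32. Stack: [9, 32]
COMPARE_OP bool(!=) → 9 vs 32 = True. Stack: [True]
POP_JUMP_IF_FALSE → pop True; no jump. Stack: []
LOAD_FAST_LOAD_FAST b,b → push 32,32. Stack: [32, 32]
BINARY_OP + → 32 + 32 = 64. Stack: [64]
STORE_FAST k → k=64. Stack: []
LOAD_CONST → push 11. Stack: [11]
LOAD_FAST k → push 64. Stack: [11, 64]
BINARY_OP ^ → 11 ^ 64 = 75. Stack: [75]
STORE_FAST k → k=75. Stack: []
LOAD_FAST_LOAD_FAST k,k → push 75,75. Stack: [75, 75]
BINARY_OP % → 75 % 75 = 0. Stack: [0]
LOAD_FAST k → push 75. Stack: [0, 75]
BINARY_OP - → 0 - 75 = -75. Stack: [-75]
STORE_FAST k → k=-75. Stack: []
LOAD_FAST k → push -75. Stack: [-75]
RETURN_VALUE → return -75.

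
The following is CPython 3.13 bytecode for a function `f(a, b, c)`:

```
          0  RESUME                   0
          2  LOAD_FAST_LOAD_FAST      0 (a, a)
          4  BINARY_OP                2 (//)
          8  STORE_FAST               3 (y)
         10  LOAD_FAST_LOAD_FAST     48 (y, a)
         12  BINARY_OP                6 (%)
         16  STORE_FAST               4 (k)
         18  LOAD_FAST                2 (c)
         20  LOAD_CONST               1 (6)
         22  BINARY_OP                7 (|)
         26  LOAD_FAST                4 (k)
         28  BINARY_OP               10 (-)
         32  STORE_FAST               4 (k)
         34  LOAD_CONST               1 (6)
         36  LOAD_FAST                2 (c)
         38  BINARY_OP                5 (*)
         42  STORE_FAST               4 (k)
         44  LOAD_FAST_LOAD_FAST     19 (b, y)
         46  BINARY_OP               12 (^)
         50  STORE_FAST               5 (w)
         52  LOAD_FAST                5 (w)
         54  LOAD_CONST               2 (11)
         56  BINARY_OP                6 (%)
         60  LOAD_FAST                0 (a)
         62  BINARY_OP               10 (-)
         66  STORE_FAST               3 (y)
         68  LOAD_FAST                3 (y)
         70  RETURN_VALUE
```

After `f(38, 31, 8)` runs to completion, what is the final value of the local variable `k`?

48

LOAD_FAST_LOAD_FAST a,a → push 38,38. Stack: [38, 38]
BINARY_OP // → 38 // 38 = 1. Stack: [1]
STORE_FAST y → y=1. Stack: []
LOAD_FAST_LOAD_FAST y,a → push 1,38. Stack: [1, 38]
BINARY_OP % → 1 % 38 = 1. Stack: [1]
STORE_FAST k → k=1. Stack: []
LOAD_FAST c → push 8. Stack: [8]
LOAD_CONST → push 6. Stack: [8, 6]
BINARY_OP | → 8 | 6 = 14. Stack: [14]
LOAD_FAST k → push 1. Stack: [14, 1]
BINARY_OP - → 14 - 1 = 13. Stack: [13]
STORE_FAST k → k=13. Stack: []
LOAD_CONST → push 6. Stack: [6]
LOAD_FAST c → push 8. Stack: [6, 8]
BINARY_OP * → 6 * 8 = 48. Stack: [48]
STORE_FAST k → k=48. Stack: []
LOAD_FAST_LOAD_FAST b,y → push 31,1. Stack: [31, 1]
BINARY_OP ^ → 31 ^ 1 = 30. Stack: [30]
STORE_FAST w → w=30. Stack: []
LOAD_FAST w → push 30. Stack: [30]
LOAD_CONST → push 11. Stack: [30, 11]
BINARY_OP % → 30 % 11 = 8. Stack: [8]
LOAD_FAST a → push 38. Stack: [8, 38]
BINARY_OP - → 8 - 38 = -30. Stack: [-30]
STORE_FAST y → y=-30. Stack: []
LOAD_FAST y → push -30. Stack: [-30]
RETURN_VALUE → return -30.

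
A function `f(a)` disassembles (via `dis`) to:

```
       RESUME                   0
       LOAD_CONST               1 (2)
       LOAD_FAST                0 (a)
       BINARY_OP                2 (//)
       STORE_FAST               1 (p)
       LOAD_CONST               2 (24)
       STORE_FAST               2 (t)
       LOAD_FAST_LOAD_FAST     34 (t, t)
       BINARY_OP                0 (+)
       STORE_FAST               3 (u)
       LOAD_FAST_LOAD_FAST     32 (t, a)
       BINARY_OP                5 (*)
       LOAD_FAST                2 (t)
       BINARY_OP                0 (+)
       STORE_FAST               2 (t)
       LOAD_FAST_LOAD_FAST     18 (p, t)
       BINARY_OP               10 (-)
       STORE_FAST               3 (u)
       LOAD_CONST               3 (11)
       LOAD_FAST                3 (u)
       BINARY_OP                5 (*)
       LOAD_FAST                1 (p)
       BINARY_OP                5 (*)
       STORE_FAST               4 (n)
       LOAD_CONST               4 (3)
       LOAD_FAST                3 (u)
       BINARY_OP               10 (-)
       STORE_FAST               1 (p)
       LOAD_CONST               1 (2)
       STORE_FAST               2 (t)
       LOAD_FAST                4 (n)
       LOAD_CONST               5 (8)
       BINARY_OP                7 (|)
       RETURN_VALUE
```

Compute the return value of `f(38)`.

LOAD_CONST → push 2. Stack: [2]
LOAD_FAST a → push 38. Stack: [2, 38]
BINARY_OP // → 2 // 38 = 0. Stack: [0]
STORE_FAST p → p=0. Stack: []
LOAD_CONST → push 24. Stack: [24]
STORE_FAST t → t=24. Stack: []
LOAD_FAST_LOAD_FAST t,t → push 24,24. Stack: [24, 24]
BINARY_OP + → 24 + 24 = 48. Stack: [48]
STORE_FAST u → u=48. Stack: []
LOAD_FAST_LOAD_FAST t,a → push 24,38. Stack: [24, 38]
BINARY_OP * → 24 * 38 = 912. Stack: [912]
LOAD_FAST t → push 24. Stack: [912, 24]
BINARY_OP + → 912 + 24 = 936. Stack: [936]
STORE_FAST t → t=936. Stack: []
LOAD_FAST_LOAD_FAST p,t → push 0,936. Stack: [0, 936]
BINARY_OP - → 0 - 936 = -936. Stack: [-936]
STORE_FAST u → u=-936. Stack: []
LOAD_CONST → push 11. Stack: [11]
LOAD_FAST u → push -936. Stack: [11, -936]
BINARY_OP * → 11 * -936 = -10296. Stack: [-10296]
LOAD_FAST p → push 0. Stack: [-10296, 0]
BINARY_OP * → -10296 * 0 = 0. Stack: [0]
STORE_FAST n → n=0. Stack: []
LOAD_CONST → push 3. Stack: [3]
LOAD_FAST u → push -936. Stack: [3, -936]
BINARY_OP - → 3 - -936 = 939. Stack: [939]
STORE_FAST p → p=939. Stack: []
LOAD_CONST → push 2. Stack: [2]
STORE_FAST t → t=2. Stack: []
LOAD_FAST n → push 0. Stack: [0]
LOAD_CONST → push 8. Stack: [0, 8]
BINARY_OP | → 0 | 8 = 8. Stack: [8]
RETURN_VALUE → return 8.

8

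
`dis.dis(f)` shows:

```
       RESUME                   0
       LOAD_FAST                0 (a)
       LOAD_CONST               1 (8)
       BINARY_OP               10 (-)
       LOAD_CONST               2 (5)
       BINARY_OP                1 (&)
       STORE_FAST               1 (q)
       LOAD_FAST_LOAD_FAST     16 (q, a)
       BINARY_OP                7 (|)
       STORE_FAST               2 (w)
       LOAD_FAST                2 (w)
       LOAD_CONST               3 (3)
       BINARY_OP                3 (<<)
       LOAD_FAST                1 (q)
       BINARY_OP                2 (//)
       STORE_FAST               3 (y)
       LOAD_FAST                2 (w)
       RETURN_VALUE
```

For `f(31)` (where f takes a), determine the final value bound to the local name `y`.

LOAD_FAST a → push 31. Stack: [31]
LOAD_CONST → push 8. Stack: [31, 8]
BINARY_OP - → 31 - 8 = 23. Stack: [23]
LOAD_CONST → push 5. Stack: [23, 5]
BINARY_OP & → 23 & 5 = 5. Stack: [5]
STORE_FAST q → q=5. Stack: []
LOAD_FAST_LOAD_FAST q,a → push 5,31. Stack: [5, 31]
BINARY_OP | → 5 | 31 = 31. Stack: [31]
STORE_FAST w → w=31. Stack: []
LOAD_FAST w → push 31. Stack: [31]
LOAD_CONST → push 3. Stack: [31, 3]
BINARY_OP << → 31 << 3 = 248. Stack: [248]
LOAD_FAST q → push 5. Stack: [248, 5]
BINARY_OP // → 248 // 5 = 49. Stack: [49]
STORE_FAST y → y=49. Stack: []
LOAD_FAST w → push 31. Stack: [31]
RETURN_VALUE → return 31.

49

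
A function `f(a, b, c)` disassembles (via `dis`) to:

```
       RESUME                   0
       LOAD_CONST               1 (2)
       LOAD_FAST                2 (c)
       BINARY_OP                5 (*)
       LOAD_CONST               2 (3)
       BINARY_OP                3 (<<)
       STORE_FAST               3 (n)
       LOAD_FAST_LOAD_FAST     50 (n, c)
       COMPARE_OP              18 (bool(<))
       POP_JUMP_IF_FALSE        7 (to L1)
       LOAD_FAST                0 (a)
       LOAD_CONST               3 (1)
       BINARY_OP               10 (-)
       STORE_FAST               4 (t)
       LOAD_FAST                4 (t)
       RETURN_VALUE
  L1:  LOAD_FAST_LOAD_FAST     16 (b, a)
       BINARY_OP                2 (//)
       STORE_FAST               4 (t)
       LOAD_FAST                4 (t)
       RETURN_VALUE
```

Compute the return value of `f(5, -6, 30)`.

-2

LOAD_CONST → push 2. Stack: [2]
LOAD_FAST c → push 30. Stack: [2, 30]
BINARY_OP * → 2 * 30 = 60. Stack: [60]
LOAD_CONST → push 3. Stack: [60, 3]
BINARY_OP << → 60 << 3 = 480. Stack: [480]
STORE_FAST n → n=480. Stack: []
LOAD_FAST_LOAD_FAST n,c → push 480,30. Stack: [480, 30]
COMPARE_OP bool(<) → 480 vs 30 = False. Stack: [False]
POP_JUMP_IF_FALSE → pop False; jump. Stack: []
LOAD_FAST_LOAD_FAST b,a → push -6,5. Stack: [-6, 5]
BINARY_OP // → -6 // 5 = -2. Stack: [-2]
STORE_FAST t → t=-2. Stack: []
LOAD_FAST t → push -2. Stack: [-2]
RETURN_VALUE → return -2.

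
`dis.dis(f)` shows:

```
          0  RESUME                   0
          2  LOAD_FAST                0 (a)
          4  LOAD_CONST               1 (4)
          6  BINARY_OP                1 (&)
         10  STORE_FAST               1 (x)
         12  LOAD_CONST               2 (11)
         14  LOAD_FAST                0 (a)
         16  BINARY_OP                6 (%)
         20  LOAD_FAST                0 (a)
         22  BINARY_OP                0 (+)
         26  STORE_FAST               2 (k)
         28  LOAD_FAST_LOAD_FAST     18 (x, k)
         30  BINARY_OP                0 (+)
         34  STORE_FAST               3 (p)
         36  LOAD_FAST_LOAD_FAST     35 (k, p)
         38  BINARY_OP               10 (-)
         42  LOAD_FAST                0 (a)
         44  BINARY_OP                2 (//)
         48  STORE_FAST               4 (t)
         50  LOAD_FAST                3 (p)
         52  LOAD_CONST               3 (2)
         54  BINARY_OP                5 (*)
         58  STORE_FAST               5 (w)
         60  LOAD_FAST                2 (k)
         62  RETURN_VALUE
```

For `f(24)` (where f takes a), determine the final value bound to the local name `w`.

70

LOAD_FAST a → push 24. Stack: [24]
LOAD_CONST → push 4. Stack: [24, 4]
BINARY_OP & → 24 & 4 = 0. Stack: [0]
STORE_FAST x → x=0. Stack: []
LOAD_CONST → push 11. Stack: [11]
LOAD_FAST a → push 24. Stack: [11, 24]
BINARY_OP % → 11 % 24 = 11. Stack: [11]
LOAD_FAST a → push 24. Stack: [11, 24]
BINARY_OP + → 11 + 24 = 35. Stack: [35]
STORE_FAST k → k=35. Stack: []
LOAD_FAST_LOAD_FAST x,k → push 0,35. Stack: [0, 35]
BINARY_OP + → 0 + 35 = 35. Stack: [35]
STORE_FAST p → p=35. Stack: []
LOAD_FAST_LOAD_FAST k,p → push 35,35. Stack: [35, 35]
BINARY_OP - → 35 - 35 = 0. Stack: [0]
LOAD_FAST a → push 24. Stack: [0, 24]
BINARY_OP // → 0 // 24 = 0. Stack: [0]
STORE_FAST t → t=0. Stack: []
LOAD_FAST p → push 35. Stack: [35]
LOAD_CONST → push 2. Stack: [35, 2]
BINARY_OP * → 35 * 2 = 70. Stack: [70]
STORE_FAST w → w=70. Stack: []
LOAD_FAST k → push 35. Stack: [35]
RETURN_VALUE → return 35.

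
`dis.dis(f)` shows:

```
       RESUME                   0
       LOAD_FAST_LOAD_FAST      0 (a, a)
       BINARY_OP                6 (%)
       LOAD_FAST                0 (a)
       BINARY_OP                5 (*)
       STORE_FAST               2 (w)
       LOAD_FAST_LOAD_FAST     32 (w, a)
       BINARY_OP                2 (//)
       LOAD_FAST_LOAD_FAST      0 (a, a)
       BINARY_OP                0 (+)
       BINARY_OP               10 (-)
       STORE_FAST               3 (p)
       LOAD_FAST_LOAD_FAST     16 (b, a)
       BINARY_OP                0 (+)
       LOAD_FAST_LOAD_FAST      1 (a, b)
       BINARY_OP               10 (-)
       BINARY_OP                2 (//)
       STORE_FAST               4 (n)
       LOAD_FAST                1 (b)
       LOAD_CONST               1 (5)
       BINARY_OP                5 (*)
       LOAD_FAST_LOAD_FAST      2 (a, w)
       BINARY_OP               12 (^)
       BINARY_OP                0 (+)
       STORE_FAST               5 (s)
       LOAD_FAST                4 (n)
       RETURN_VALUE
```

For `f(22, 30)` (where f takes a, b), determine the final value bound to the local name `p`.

LOAD_FAST_LOAD_FAST a,a → push 22,22. Stack: [22, 22]
BINARY_OP % → 22 % 22 = 0. Stack: [0]
LOAD_FAST a → push 22. Stack: [0, 22]
BINARY_OP * → 0 * 22 = 0. Stack: [0]
STORE_FAST w → w=0. Stack: []
LOAD_FAST_LOAD_FAST w,a → push 0,22. Stack: [0, 22]
BINARY_OP // → 0 // 22 = 0. Stack: [0]
LOAD_FAST_LOAD_FAST a,a → push 22,22. Stack: [0, 22, 22]
BINARY_OP + → 22 + 22 = 44. Stack: [0, 44]
BINARY_OP - → 0 - 44 = -44. Stack: [-44]
STORE_FAST p → p=-44. Stack: []
LOAD_FAST_LOAD_FAST b,a → push 30,22. Stack: [30, 22]
BINARY_OP + → 30 + 22 = 52. Stack: [52]
LOAD_FAST_LOAD_FAST a,b → push 22,30. Stack: [52, 22, 30]
BINARY_OP - → 22 - 30 = -8. Stack: [52, -8]
BINARY_OP // → 52 // -8 = -7. Stack: [-7]
STORE_FAST n → n=-7. Stack: []
LOAD_FAST b → push 30. Stack: [30]
LOAD_CONST → push 5. Stack: [30, 5]
BINARY_OP * → 30 * 5 = 150. Stack: [150]
LOAD_FAST_LOAD_FAST a,w → push 22,0. Stack: [150, 22, 0]
BINARY_OP ^ → 22 ^ 0 = 22. Stack: [150, 22]
BINARY_OP + → 150 + 22 = 172. Stack: [172]
STORE_FAST s → s=172. Stack: []
LOAD_FAST n → push -7. Stack: [-7]
RETURN_VALUE → return -7.

-44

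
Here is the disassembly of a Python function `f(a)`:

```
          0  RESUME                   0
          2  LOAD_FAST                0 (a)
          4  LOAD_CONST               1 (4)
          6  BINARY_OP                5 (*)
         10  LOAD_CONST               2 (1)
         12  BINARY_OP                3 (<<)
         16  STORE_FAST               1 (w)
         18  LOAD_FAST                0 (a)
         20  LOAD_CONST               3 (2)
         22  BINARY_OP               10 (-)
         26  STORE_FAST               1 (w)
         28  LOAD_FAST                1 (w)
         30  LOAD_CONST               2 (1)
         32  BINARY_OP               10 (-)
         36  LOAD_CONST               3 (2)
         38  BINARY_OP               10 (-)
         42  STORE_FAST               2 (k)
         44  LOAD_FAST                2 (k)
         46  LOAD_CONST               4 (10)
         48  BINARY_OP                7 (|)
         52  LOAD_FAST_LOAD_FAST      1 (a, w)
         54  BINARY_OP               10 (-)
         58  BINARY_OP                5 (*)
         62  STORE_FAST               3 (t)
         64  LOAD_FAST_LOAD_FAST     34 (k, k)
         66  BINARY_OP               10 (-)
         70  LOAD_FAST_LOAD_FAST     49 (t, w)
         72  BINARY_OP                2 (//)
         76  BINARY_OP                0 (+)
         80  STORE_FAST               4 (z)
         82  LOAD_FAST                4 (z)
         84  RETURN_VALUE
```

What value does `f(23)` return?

LOAD_FAST a → push 23. Stack: [23]
LOAD_CONST → push 4. Stack: [23, 4]
BINARY_OP * → 23 * 4 = 92. Stack: [92]
LOAD_CONST → push 1. Stack: [92, 1]
BINARY_OP << → 92 << 1 = 184. Stack: [184]
STORE_FAST w → w=184. Stack: []
LOAD_FAST a → push 23. Stack: [23]
LOAD_CONST → push 2. Stack: [23, 2]
BINARY_OP - → 23 - 2 = 21. Stack: [21]
STORE_FAST w → w=21. Stack: []
LOAD_FAST w → push 21. Stack: [21]
LOAD_CONST → push 1. Stack: [21, 1]
BINARY_OP - → 21 - 1 = 20. Stack: [20]
LOAD_CONST → push 2. Stack: [20, 2]
BINARY_OP - → 20 - 2 = 18. Stack: [18]
STORE_FAST k → k=18. Stack: []
LOAD_FAST k → push 18. Stack: [18]
LOAD_CONST → push 10. Stack: [18, 10]
BINARY_OP | → 18 | 10 = 26. Stack: [26]
LOAD_FAST_LOAD_FAST a,w → push 23,21. Stack: [26, 23, 21]
BINARY_OP - → 23 - 21 = 2. Stack: [26, 2]
BINARY_OP * → 26 * 2 = 52. Stack: [52]
STORE_FAST t → t=52. Stack: []
LOAD_FAST_LOAD_FAST k,k → push 18,18. Stack: [18, 18]
BINARY_OP - → 18 - 18 = 0. Stack: [0]
LOAD_FAST_LOAD_FAST t,w → push 52,21. Stack: [0, 52, 21]
BINARY_OP // → 52 // 21 = 2. Stack: [0, 2]
BINARY_OP + → 0 + 2 = 2. Stack: [2]
STORE_FAST z → z=2. Stack: []
LOAD_FAST z → push 2. Stack: [2]
RETURN_VALUE → return 2.

2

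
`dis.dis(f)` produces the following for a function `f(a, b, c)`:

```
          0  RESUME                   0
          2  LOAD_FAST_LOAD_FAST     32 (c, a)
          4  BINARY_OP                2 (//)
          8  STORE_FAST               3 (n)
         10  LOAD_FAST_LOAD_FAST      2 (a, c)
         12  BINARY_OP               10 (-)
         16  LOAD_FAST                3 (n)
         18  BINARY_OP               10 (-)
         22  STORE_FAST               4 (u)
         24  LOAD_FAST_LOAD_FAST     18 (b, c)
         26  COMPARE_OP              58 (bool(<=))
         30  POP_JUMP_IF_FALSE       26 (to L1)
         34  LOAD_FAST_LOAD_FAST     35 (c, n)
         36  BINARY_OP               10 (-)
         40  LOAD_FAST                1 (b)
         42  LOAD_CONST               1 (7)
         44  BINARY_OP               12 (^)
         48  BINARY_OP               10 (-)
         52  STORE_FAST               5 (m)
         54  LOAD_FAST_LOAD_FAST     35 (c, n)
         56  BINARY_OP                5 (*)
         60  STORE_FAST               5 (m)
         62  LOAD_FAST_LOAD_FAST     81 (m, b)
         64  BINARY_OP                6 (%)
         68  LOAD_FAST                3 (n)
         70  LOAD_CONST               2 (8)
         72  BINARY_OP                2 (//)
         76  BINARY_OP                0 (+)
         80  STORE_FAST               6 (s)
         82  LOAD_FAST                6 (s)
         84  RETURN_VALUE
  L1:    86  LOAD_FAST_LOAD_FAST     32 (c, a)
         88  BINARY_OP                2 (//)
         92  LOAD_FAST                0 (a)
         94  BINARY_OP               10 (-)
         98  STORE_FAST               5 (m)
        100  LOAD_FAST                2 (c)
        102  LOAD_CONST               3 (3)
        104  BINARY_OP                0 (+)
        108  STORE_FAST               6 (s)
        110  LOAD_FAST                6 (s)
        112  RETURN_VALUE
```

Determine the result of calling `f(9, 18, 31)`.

LOAD_FAST_LOAD_FAST c,a → push 31,9. Stack: [31, 9]
BINARY_OP // → 31 // 9 = 3. Stack: [3]
STORE_FAST n → n=3. Stack: []
LOAD_FAST_LOAD_FAST a,c → push 9,31. Stack: [9, 31]
BINARY_OP - → 9 - 31 = -22. Stack: [-22]
LOAD_FAST n → push 3. Stack: [-22, 3]
BINARY_OP - → -22 - 3 = -25. Stack: [-25]
STORE_FAST u → u=-25. Stack: []
LOAD_FAST_LOAD_FAST b,c → push 18,31. Stack: [18, 31]
COMPARE_OP bool(<=) → 18 vs 31 = True. Stack: [True]
POP_JUMP_IF_FALSE → pop True; no jump. Stack: []
LOAD_FAST_LOAD_FAST c,n → push 31,3. Stack: [31, 3]
BINARY_OP - → 31 - 3 = 28. Stack: [28]
LOAD_FAST b → push 18. Stack: [28, 18]
LOAD_CONST → push 7. Stack: [28, 18, 7]
BINARY_OP ^ → 18 ^ 7 = 21. Stack: [28, 21]
BINARY_OP - → 28 - 21 = 7. Stack: [7]
STORE_FAST m → m=7. Stack: []
LOAD_FAST_LOAD_FAST c,n → push 31,3. Stack: [31, 3]
BINARY_OP * → 31 * 3 = 93. Stack: [93]
STORE_FAST m → m=93. Stack: []
LOAD_FAST_LOAD_FAST m,b → push 93,18. Stack: [93, 18]
BINARY_OP % → 93 % 18 = 3. Stack: [3]
LOAD_FAST n → push 3. Stack: [3, 3]
LOAD_CONST → push 8. Stack: [3, 3, 8]
BINARY_OP // → 3 // 8 = 0. Stack: [3, 0]
BINARY_OP + → 3 + 0 = 3. Stack: [3]
STORE_FAST s → s=3. Stack: []
LOAD_FAST s → push 3. Stack: [3]
RETURN_VALUE → return 3.

3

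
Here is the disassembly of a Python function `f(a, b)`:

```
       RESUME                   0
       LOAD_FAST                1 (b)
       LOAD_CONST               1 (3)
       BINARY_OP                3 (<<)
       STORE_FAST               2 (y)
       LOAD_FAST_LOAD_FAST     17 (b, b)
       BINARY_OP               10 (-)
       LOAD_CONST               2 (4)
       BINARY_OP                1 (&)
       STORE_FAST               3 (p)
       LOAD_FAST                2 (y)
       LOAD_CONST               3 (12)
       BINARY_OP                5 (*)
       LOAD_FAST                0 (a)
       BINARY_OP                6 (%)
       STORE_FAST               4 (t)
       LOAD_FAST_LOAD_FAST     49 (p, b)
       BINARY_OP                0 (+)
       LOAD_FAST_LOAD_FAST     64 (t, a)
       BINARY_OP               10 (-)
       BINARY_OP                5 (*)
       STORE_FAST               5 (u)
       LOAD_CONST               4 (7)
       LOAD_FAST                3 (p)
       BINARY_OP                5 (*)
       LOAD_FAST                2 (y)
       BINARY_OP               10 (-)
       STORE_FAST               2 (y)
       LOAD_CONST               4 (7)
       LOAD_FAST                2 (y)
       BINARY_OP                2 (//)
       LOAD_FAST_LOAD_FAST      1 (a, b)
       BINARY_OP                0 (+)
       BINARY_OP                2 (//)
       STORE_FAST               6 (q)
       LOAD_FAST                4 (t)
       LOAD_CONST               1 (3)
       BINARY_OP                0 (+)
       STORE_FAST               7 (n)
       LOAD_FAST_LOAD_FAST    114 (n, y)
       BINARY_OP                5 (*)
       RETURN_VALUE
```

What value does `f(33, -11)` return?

264

LOAD_FAST b → push -11. Stack: [-11]
LOAD_CONST → push 3. Stack: [-11, 3]
BINARY_OP << → -11 << 3 = -88. Stack: [-88]
STORE_FAST y → y=-88. Stack: []
LOAD_FAST_LOAD_FAST b,b → push -11,-11. Stack: [-11, -11]
BINARY_OP - → -11 - -11 = 0. Stack: [0]
LOAD_CONST → push 4. Stack: [0, 4]
BINARY_OP & → 0 & 4 = 0. Stack: [0]
STORE_FAST p → p=0. Stack: []
LOAD_FAST y → push -88. Stack: [-88]
LOAD_CONST → push 12. Stack: [-88, 12]
BINARY_OP * → -88 * 12 = -1056. Stack: [-1056]
LOAD_FAST a → push 33. Stack: [-1056, 33]
BINARY_OP % → -1056 % 33 = 0. Stack: [0]
STORE_FAST t → t=0. Stack: []
LOAD_FAST_LOAD_FAST p,b → push 0,-11. Stack: [0, -11]
BINARY_OP + → 0 + -11 = -11. Stack: [-11]
LOAD_FAST_LOAD_FAST t,a → push 0,33. Stack: [-11, 0, 33]
BINARY_OP - → 0 - 33 = -33. Stack: [-11, -33]
BINARY_OP * → -11 * -33 = 363. Stack: [363]
STORE_FAST u → u=363. Stack: []
LOAD_CONST → push 7. Stack: [7]
LOAD_FAST p → push 0. Stack: [7, 0]
BINARY_OP * → 7 * 0 = 0. Stack: [0]
LOAD_FAST y → push -88. Stack: [0, -88]
BINARY_OP - → 0 - -88 = 88. Stack: [88]
STORE_FAST y → y=88. Stack: []
LOAD_CONST → push 7. Stack: [7]
LOAD_FAST y → push 88. Stack: [7, 88]
BINARY_OP // → 7 // 88 = 0. Stack: [0]
LOAD_FAST_LOAD_FAST a,b → push 33,-11. Stack: [0, 33, -11]
BINARY_OP + → 33 + -11 = 22. Stack: [0, 22]
BINARY_OP // → 0 // 22 = 0. Stack: [0]
STORE_FAST q → q=0. Stack: []
LOAD_FAST t → push 0. Stack: [0]
LOAD_CONST → push 3. Stack: [0, 3]
BINARY_OP + → 0 + 3 = 3. Stack: [3]
STORE_FAST n → n=3. Stack: []
LOAD_FAST_LOAD_FAST n,y → push 3,88. Stack: [3, 88]
BINARY_OP * → 3 * 88 = 264. Stack: [264]
RETURN_VALUE → return 264.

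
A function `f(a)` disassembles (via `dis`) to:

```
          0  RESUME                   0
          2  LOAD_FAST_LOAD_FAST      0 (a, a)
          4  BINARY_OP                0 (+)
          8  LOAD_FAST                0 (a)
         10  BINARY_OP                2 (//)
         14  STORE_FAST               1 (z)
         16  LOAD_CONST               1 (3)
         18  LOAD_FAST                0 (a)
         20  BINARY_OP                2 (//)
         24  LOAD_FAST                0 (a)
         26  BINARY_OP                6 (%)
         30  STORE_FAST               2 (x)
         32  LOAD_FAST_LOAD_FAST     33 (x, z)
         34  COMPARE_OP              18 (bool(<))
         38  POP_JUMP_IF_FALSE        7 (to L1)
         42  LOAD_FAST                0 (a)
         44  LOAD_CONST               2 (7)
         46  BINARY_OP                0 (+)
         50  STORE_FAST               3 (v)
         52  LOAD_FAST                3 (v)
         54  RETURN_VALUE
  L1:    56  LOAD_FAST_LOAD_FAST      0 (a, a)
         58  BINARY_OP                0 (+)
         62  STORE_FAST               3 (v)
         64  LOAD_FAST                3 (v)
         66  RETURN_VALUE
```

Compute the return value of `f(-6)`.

LOAD_FAST_LOAD_FAST a,a → push -6,-6. Stack: [-6, -6]
BINARY_OP + → -6 + -6 = -12. Stack: [-12]
LOAD_FAST a → push -6. Stack: [-12, -6]
BINARY_OP // → -12 // -6 = 2. Stack: [2]
STORE_FAST z → z=2. Stack: []
LOAD_CONST → push 3. Stack: [3]
LOAD_FAST a → push -6. Stack: [3, -6]
BINARY_OP // → 3 // -6 = -1. Stack: [-1]
LOAD_FAST a → push -6. Stack: [-1, -6]
BINARY_OP % → -1 % -6 = -1. Stack: [-1]
STORE_FAST x → x=-1. Stack: []
LOAD_FAST_LOAD_FAST x,z → push -1,2. Stack: [-1, 2]
COMPARE_OP bool(<) → -1 vs 2 = True. Stack: [True]
POP_JUMP_IF_FALSE → pop True; no jump. Stack: []
LOAD_FAST a → push -6. Stack: [-6]
LOAD_CONST → push 7. Stack: [-6, 7]
BINARY_OP + → -6 + 7 = 1. Stack: [1]
STORE_FAST v → v=1. Stack: []
LOAD_FAST v → push 1. Stack: [1]
RETURN_VALUE → return 1.

1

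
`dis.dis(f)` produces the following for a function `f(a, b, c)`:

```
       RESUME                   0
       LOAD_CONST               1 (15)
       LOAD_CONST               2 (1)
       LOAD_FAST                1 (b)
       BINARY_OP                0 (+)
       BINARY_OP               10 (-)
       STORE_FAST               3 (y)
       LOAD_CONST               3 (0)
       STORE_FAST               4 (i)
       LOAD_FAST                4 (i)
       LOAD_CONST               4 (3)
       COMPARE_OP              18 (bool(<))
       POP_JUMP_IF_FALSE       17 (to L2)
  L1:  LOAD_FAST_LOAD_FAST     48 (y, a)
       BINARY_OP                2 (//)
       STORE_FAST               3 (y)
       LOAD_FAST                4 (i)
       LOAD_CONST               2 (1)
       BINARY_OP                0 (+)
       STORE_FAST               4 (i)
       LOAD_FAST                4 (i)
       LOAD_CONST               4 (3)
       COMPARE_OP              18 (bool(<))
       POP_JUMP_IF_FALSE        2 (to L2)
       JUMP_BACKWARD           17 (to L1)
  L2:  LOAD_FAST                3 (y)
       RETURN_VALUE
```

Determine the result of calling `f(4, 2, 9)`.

0

LOAD_CONST → push 15. Stack: [15]
LOAD_CONST → push 1. Stack: [15, 1]
LOAD_FAST b → push 2. Stack: [15, 1, 2]
BINARY_OP + → 1 + 2 = 3. Stack: [15, 3]
BINARY_OP - → 15 - 3 = 12. Stack: [12]
STORE_FAST y → y=12. Stack: []
LOAD_CONST → push 0. Stack: [0]
STORE_FAST i → i=0. Stack: []
LOAD_FAST i → push 0. Stack: [0]
LOAD_CONST → push 3. Stack: [0, 3]
COMPARE_OP bool(<) → 0 vs 3 = True. Stack: [True]
POP_JUMP_IF_FALSE → pop True; no jump. Stack: []
LOAD_FAST_LOAD_FAST y,a → push 12,4. Stack: [12, 4]
BINARY_OP // → 12 // 4 = 3. Stack: [3]
STORE_FAST y → y=3. Stack: []
LOAD_FAST i → push 0. Stack: [0]
LOAD_CONST → push 1. Stack: [0, 1]
BINARY_OP + → 0 + 1 = 1. Stack: [1]
STORE_FAST i → i=1. Stack: []
LOAD_FAST i → push 1. Stack: [1]
LOAD_CONST → push 3. Stack: [1, 3]
COMPARE_OP bool(<) → 1 vs 3 = True. Stack: [True]
POP_JUMP_IF_FALSE → pop True; no jump. Stack: []
LOAD_FAST_LOAD_FAST y,a → push 3,4. Stack: [3, 4]
BINARY_OP // → 3 // 4 = 0. Stack: [0]
STORE_FAST y → y=0. Stack: []
LOAD_FAST i → push 1. Stack: [1]
LOAD_CONST → push 1. Stack: [1, 1]
BINARY_OP + → 1 + 1 = 2. Stack: [2]
STORE_FAST i → i=2. Stack: []
LOAD_FAST i → push 2. Stack: [2]
LOAD_CONST → push 3. Stack: [2, 3]
COMPARE_OP bool(<) → 2 vs 3 = True. Stack: [True]
POP_JUMP_IF_FALSE → pop True; no jump. Stack: []
LOAD_FAST_LOAD_FAST y,a → push 0,4. Stack: [0, 4]
BINARY_OP // → 0 // 4 = 0. Stack: [0]
STORE_FAST y → y=0. Stack: []
LOAD_FAST i → push 2. Stack: [2]
LOAD_CONST → push 1. Stack: [2, 1]
BINARY_OP + → 2 + 1 = 3. Stack: [3]
STORE_FAST i → i=3. Stack: []
LOAD_FAST i → push 3. Stack: [3]
LOAD_CONST → push 3. Stack: [3, 3]
COMPARE_OP bool(<) → 3 vs 3 = False. Stack: [False]
POP_JUMP_IF_FALSE → pop False; jump. Stack: []
LOAD_FAST y → push 0. Stack: [0]
RETURN_VALUE → return 0.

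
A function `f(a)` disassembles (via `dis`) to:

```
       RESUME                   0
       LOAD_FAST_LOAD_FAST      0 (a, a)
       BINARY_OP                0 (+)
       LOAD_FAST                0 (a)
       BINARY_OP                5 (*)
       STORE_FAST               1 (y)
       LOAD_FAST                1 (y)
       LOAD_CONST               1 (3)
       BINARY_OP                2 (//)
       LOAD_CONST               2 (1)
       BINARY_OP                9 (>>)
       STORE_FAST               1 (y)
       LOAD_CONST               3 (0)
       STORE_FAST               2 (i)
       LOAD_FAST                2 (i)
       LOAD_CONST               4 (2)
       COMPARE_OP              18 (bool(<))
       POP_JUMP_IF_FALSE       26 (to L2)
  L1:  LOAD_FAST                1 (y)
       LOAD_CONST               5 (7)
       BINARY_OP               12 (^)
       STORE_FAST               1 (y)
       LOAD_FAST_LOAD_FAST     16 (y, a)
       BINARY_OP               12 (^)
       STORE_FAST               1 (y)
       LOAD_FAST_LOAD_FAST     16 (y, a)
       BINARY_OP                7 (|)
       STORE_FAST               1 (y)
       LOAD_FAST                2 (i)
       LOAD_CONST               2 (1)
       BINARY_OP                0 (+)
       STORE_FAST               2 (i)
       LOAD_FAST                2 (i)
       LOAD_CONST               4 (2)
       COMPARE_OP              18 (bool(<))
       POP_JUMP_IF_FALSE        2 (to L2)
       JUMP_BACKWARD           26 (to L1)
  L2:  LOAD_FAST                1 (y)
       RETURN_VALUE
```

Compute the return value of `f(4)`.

5

LOAD_FAST_LOAD_FAST a,a → push 4,4. Stack: [4, 4]
BINARY_OP + → 4 + 4 = 8. Stack: [8]
LOAD_FAST a → push 4. Stack: [8, 4]
BINARY_OP * → 8 * 4 = 32. Stack: [32]
STORE_FAST y → y=32. Stack: []
LOAD_FAST y → push 32. Stack: [32]
LOAD_CONST → push 3. Stack: [32, 3]
BINARY_OP // → 32 // 3 = 10. Stack: [10]
LOAD_CONST → push 1. Stack: [10, 1]
BINARY_OP >> → 10 >> 1 = 5. Stack: [5]
STORE_FAST y → y=5. Stack: []
LOAD_CONST → push 0. Stack: [0]
STORE_FAST i → i=0. Stack: []
LOAD_FAST i → push 0. Stack: [0]
LOAD_CONST → push 2. Stack: [0, 2]
COMPARE_OP bool(<) → 0 vs 2 = True. Stack: [True]
POP_JUMP_IF_FALSE → pop True; no jump. Stack: []
LOAD_FAST y → push 5. Stack: [5]
LOAD_CONST → push 7. Stack: [5, 7]
BINARY_OP ^ → 5 ^ 7 = 2. Stack: [2]
STORE_FAST y → y=2. Stack: []
LOAD_FAST_LOAD_FAST y,a → push 2,4. Stack: [2, 4]
BINARY_OP ^ → 2 ^ 4 = 6. Stack: [6]
STORE_FAST y → y=6. Stack: []
LOAD_FAST_LOAD_FAST y,a → push 6,4. Stack: [6, 4]
BINARY_OP | → 6 | 4 = 6. Stack: [6]
STORE_FAST y → y=6. Stack: []
LOAD_FAST i → push 0. Stack: [0]
LOAD_CONST → push 1. Stack: [0, 1]
BINARY_OP + → 0 + 1 = 1. Stack: [1]
STORE_FAST i → i=1. Stack: []
LOAD_FAST i → push 1. Stack: [1]
LOAD_CONST → push 2. Stack: [1, 2]
COMPARE_OP bool(<) → 1 vs 2 = True. Stack: [True]
POP_JUMP_IF_FALSE → pop True; no jump. Stack: []
LOAD_FAST y → push 6. Stack: [6]
LOAD_CONST → push 7. Stack: [6, 7]
BINARY_OP ^ → 6 ^ 7 = 1. Stack: [1]
STORE_FAST y → y=1. Stack: []
LOAD_FAST_LOAD_FAST y,a → push 1,4. Stack: [1, 4]
BINARY_OP ^ → 1 ^ 4 = 5. Stack: [5]
STORE_FAST y → y=5. Stack: []
LOAD_FAST_LOAD_FAST y,a → push 5,4. Stack: [5, 4]
BINARY_OP | → 5 | 4 = 5. Stack: [5]
STORE_FAST y → y=5. Stack: []
LOAD_FAST i → push 1. Stack: [1]
LOAD_CONST → push 1. Stack: [1, 1]
BINARY_OP + → 1 + 1 = 2. Stack: [2]
STORE_FAST i → i=2. Stack: []
LOAD_FAST i → push 2. Stack: [2]
LOAD_CONST → push 2. Stack: [2, 2]
COMPARE_OP bool(<) → 2 vs 2 = False. Stack: [False]
POP_JUMP_IF_FALSE → pop False; jump. Stack: []
LOAD_FAST y → push 5. Stack: [5]
RETURN_VALUE → return 5.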